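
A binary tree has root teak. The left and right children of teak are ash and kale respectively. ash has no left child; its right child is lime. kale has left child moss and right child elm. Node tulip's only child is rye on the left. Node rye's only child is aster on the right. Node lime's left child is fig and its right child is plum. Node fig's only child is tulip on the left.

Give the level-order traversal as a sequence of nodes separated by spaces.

teak ash kale lime moss elm fig plum tulip rye aster

Level-order visits nodes level by level from the root, left to right within each level.
Level 0: teak
Level 1: ash, kale
Level 2: lime, moss, elm
Level 3: fig, plum
Level 4: tulip
Level 5: rye
Level 6: aster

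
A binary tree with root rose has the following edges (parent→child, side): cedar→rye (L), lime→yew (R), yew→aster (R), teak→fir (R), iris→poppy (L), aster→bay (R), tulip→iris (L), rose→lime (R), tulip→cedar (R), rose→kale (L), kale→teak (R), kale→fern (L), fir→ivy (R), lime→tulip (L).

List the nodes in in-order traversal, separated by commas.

fern, kale, teak, fir, ivy, rose, poppy, iris, tulip, rye, cedar, lime, yew, aster, bay

In-order visits the left subtree, then the node, then the right subtree.
At rose: go left to kale.
  At kale: go left to fern.
    fern is a leaf — visit fern.
  Visit kale.
  At kale: go right to teak.
    At teak: no left child.
    Visit teak.
    At teak: go right to fir.
      At fir: no left child.
      Visit fir.
      At fir: go right to ivy.
        ivy is a leaf — visit ivy.
Visit rose.
At rose: go right to lime.
  At lime: go left to tulip.
    At tulip: go left to iris.
      At iris: go left to poppy.
        poppy is a leaf — visit poppy.
      Visit iris.
      At iris: no right child.
    Visit tulip.
    At tulip: go right to cedar.
      At cedar: go left to rye.
        rye is a leaf — visit rye.
      Visit cedar.
      At cedar: no right child.
  Visit lime.
  At lime: go right to yew.
    At yew: no left child.
    Visit yew.
    At yew: go right to aster.
      At aster: no left child.
      Visit aster.
      At aster: go right to bay.
        bay is a leaf — visit bay.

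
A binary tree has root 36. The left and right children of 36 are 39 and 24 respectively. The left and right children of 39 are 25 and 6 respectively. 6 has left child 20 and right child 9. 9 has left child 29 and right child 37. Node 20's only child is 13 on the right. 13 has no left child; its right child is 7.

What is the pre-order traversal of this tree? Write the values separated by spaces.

36 39 25 6 20 13 7 9 29 37 24

Pre-order visits the node, then its left subtree, then its right subtree.
Visit 36.
At 36: go left to 39.
  Visit 39.
  At 39: go left to 25.
    25 is a leaf — visit 25.
  At 39: go right to 6.
    Visit 6.
    At 6: go left to 20.
      Visit 20.
      At 20: no left child.
      At 20: go right to 13.
        Visit 13.
        At 13: no left child.
        At 13: go right to 7.
          7 is a leaf — visit 7.
    At 6: go right to 9.
      Visit 9.
      At 9: go left to 29.
        29 is a leaf — visit 29.
      At 9: go right to 37.
        37 is a leaf — visit 37.
At 36: go right to 24.
  24 is a leaf — visit 24.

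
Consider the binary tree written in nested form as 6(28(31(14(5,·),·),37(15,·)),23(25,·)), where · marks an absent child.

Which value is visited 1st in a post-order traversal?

Post-order visits the left subtree, then the right subtree, then the node.
At 6: go left to 28.
  At 28: go left to 31.
    At 31: go left to 14.
      At 14: go left to 5.
        5 is a leaf — visit 5.
      At 14: no right child.
      Visit 14.
    At 31: no right child.
    Visit 31.
  At 28: go right to 37.
    At 37: go left to 15.
      15 is a leaf — visit 15.
    At 37: no right child.
    Visit 37.
  Visit 28.
At 6: go right to 23.
  At 23: go left to 25.
    25 is a leaf — visit 25.
  At 23: no right child.
  Visit 23.
Visit 6.
Full post-order sequence: 5, 14, 31, 15, 37, 28, 25, 23, 6.

5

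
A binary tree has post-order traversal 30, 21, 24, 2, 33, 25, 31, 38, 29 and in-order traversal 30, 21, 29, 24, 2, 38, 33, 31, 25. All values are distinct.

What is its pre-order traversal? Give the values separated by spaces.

29 21 30 38 2 24 31 33 25

The last element of post-order is the root; it splits in-order into left and right subtrees.
Root 29: left subtree has 2 nodes {30, 21}, right has 6 {24, 2, 38, 33, 31, 25}.
  Root 21: left subtree has 1 node {30}, right has 0 { }.
  Root 38: left subtree has 2 nodes {24, 2}, right has 3 {33, 31, 25}.
    Root 2: left subtree has 1 node {24}, right has 0 { }.
    Root 31: left subtree has 1 node {33}, right has 1 {25}.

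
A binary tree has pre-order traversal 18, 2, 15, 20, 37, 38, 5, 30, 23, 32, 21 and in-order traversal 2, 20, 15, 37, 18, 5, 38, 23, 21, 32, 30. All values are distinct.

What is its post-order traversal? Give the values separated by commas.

20, 37, 15, 2, 5, 21, 32, 23, 30, 38, 18

The first element of pre-order is the root; it splits in-order into left and right subtrees.
Root 18: left subtree has 4 nodes {2, 20, 15, 37}, right has 6 {5, 38, 23, 21, 32, 30}.
  Root 2: left subtree has 0 nodes { }, right has 3 {20, 15, 37}.
    Root 15: left subtree has 1 node {20}, right has 1 {37}.
  Root 38: left subtree has 1 node {5}, right has 4 {23, 21, 32, 30}.
    Root 30: left subtree has 3 nodes {23, 21, 32}, right has 0 { }.
      Root 23: left subtree has 0 nodes { }, right has 2 {21, 32}.
        Root 32: left subtree has 1 node {21}, right has 0 { }.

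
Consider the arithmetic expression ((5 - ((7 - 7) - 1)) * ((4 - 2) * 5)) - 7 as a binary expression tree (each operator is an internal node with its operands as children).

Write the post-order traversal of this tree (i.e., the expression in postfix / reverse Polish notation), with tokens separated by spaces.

Post-order on an expression tree gives postfix notation: for each operator, emit left operand, right operand, then the operator.

5 7 7 - 1 - - 4 2 - 5 * * 7 -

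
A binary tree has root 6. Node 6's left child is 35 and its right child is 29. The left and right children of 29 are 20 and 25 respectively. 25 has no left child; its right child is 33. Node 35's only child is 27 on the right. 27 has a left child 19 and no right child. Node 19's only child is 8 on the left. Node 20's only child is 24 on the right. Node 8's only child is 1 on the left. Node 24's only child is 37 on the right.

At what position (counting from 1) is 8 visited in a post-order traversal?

2

Post-order visits the left subtree, then the right subtree, then the node.
At 6: go left to 35.
  At 35: no left child.
  At 35: go right to 27.
    At 27: go left to 19.
      At 19: go left to 8.
        At 8: go left to 1.
          1 is a leaf — visit 1.
        At 8: no right child.
        Visit 8.
      At 19: no right child.
      Visit 19.
    At 27: no right child.
    Visit 27.
  Visit 35.
At 6: go right to 29.
  At 29: go left to 20.
    At 20: no left child.
    At 20: go right to 24.
      At 24: no left child.
      At 24: go right to 37.
        37 is a leaf — visit 37.
      Visit 24.
    Visit 20.
  At 29: go right to 25.
    At 25: no left child.
    At 25: go right to 33.
      33 is a leaf — visit 33.
    Visit 25.
  Visit 29.
Visit 6.
Full post-order sequence: 1, 8, 19, 27, 35, 37, 24, 20, 33, 25, 29, 6.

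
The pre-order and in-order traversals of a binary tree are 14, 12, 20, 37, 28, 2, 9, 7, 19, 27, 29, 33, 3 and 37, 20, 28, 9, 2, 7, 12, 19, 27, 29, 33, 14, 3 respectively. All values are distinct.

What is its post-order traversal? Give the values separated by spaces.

37 9 7 2 28 20 33 29 27 19 12 3 14

The first element of pre-order is the root; it splits in-order into left and right subtrees.
Root 14: left subtree has 11 nodes {37, 20, 28, 9, 2, 7, 12, 19, 27, 29, 33}, right has 1 {3}.
  Root 12: left subtree has 6 nodes {37, 20, 28, 9, 2, 7}, right has 4 {19, 27, 29, 33}.
    Root 20: left subtree has 1 node {37}, right has 4 {28, 9, 2, 7}.
      Root 28: left subtree has 0 nodes { }, right has 3 {9, 2, 7}.
        Root 2: left subtree has 1 node {9}, right has 1 {7}.
    Root 19: left subtree has 0 nodes { }, right has 3 {27, 29, 33}.
      Root 27: left subtree has 0 nodes { }, right has 2 {29, 33}.
        Root 29: left subtree has 0 nodes { }, right has 1 {33}.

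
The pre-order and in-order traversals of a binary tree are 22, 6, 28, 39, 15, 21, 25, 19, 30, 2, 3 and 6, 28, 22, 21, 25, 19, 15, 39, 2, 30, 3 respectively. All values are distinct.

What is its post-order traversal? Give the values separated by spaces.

The first element of pre-order is the root; it splits in-order into left and right subtrees.
Root 22: left subtree has 2 nodes {6, 28}, right has 8 {21, 25, 19, 15, 39, 2, 30, 3}.
  Root 6: left subtree has 0 nodes { }, right has 1 {28}.
  Root 39: left subtree has 4 nodes {21, 25, 19, 15}, right has 3 {2, 30, 3}.
    Root 15: left subtree has 3 nodes {21, 25, 19}, right has 0 { }.
      Root 21: left subtree has 0 nodes { }, right has 2 {25, 19}.
        Root 25: left subtree has 0 nodes { }, right has 1 {19}.
    Root 30: left subtree has 1 node {2}, right has 1 {3}.

28 6 19 25 21 15 2 3 30 39 22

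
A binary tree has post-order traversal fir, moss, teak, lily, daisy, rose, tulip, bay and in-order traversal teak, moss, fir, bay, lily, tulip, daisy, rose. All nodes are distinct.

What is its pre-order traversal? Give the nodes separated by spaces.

bay teak moss fir tulip lily rose daisy

The last element of post-order is the root; it splits in-order into left and right subtrees.
Root bay: left subtree has 3 nodes {teak, moss, fir}, right has 4 {lily, tulip, daisy, rose}.
  Root teak: left subtree has 0 nodes { }, right has 2 {moss, fir}.
    Root moss: left subtree has 0 nodes { }, right has 1 {fir}.
  Root tulip: left subtree has 1 node {lily}, right has 2 {daisy, rose}.
    Root rose: left subtree has 1 node {daisy}, right has 0 { }.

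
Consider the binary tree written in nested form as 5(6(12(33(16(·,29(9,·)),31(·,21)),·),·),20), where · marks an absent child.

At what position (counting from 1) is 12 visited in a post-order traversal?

7

Post-order visits the left subtree, then the right subtree, then the node.
At 5: go left to 6.
  At 6: go left to 12.
    At 12: go left to 33.
      At 33: go left to 16.
        At 16: no left child.
        At 16: go right to 29.
          At 29: go left to 9.
            9 is a leaf — visit 9.
          At 29: no right child.
          Visit 29.
        Visit 16.
      At 33: go right to 31.
        At 31: no left child.
        At 31: go right to 21.
          21 is a leaf — visit 21.
        Visit 31.
      Visit 33.
    At 12: no right child.
    Visit 12.
  At 6: no right child.
  Visit 6.
At 5: go right to 20.
  20 is a leaf — visit 20.
Visit 5.
Full post-order sequence: 9, 29, 16, 21, 31, 33, 12, 6, 20, 5.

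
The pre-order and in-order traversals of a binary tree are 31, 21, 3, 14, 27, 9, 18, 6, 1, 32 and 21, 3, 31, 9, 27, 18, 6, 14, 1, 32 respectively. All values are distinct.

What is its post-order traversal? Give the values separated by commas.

3, 21, 9, 6, 18, 27, 32, 1, 14, 31

The first element of pre-order is the root; it splits in-order into left and right subtrees.
Root 31: left subtree has 2 nodes {21, 3}, right has 7 {9, 27, 18, 6, 14, 1, 32}.
  Root 21: left subtree has 0 nodes { }, right has 1 {3}.
  Root 14: left subtree has 4 nodes {9, 27, 18, 6}, right has 2 {1, 32}.
    Root 27: left subtree has 1 node {9}, right has 2 {18, 6}.
      Root 18: left subtree has 0 nodes { }, right has 1 {6}.
    Root 1: left subtree has 0 nodes { }, right has 1 {32}.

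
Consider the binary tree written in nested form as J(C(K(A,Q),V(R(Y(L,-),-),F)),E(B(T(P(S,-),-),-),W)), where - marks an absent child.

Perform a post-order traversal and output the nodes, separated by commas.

A, Q, K, L, Y, R, F, V, C, S, P, T, B, W, E, J

Post-order visits the left subtree, then the right subtree, then the node.
At J: go left to C.
  At C: go left to K.
    At K: go left to A.
      A is a leaf — visit A.
    At K: go right to Q.
      Q is a leaf — visit Q.
    Visit K.
  At C: go right to V.
    At V: go left to R.
      At R: go left to Y.
        At Y: go left to L.
          L is a leaf — visit L.
        At Y: no right child.
        Visit Y.
      At R: no right child.
      Visit R.
    At V: go right to F.
      F is a leaf — visit F.
    Visit V.
  Visit C.
At J: go right to E.
  At E: go left to B.
    At B: go left to T.
      At T: go left to P.
        At P: go left to S.
          S is a leaf — visit S.
        At P: no right child.
        Visit P.
      At T: no right child.
      Visit T.
    At B: no right child.
    Visit B.
  At E: go right to W.
    W is a leaf — visit W.
  Visit E.
Visit J.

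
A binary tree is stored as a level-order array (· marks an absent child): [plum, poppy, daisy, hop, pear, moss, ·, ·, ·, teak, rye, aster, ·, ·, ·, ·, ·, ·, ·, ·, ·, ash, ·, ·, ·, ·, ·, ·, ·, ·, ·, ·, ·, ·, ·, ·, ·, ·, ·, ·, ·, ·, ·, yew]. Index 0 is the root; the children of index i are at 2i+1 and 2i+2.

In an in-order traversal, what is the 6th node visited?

In-order visits the left subtree, then the node, then the right subtree.
At plum: go left to poppy.
  At poppy: go left to hop.
    hop is a leaf — visit hop.
  Visit poppy.
  At poppy: go right to pear.
    At pear: go left to teak.
      teak is a leaf — visit teak.
    Visit pear.
    At pear: go right to rye.
      At rye: go left to ash.
        At ash: go left to yew.
          yew is a leaf — visit yew.
        Visit ash.
        At ash: no right child.
      Visit rye.
      At rye: no right child.
Visit plum.
At plum: go right to daisy.
  At daisy: go left to moss.
    At moss: go left to aster.
      aster is a leaf — visit aster.
    Visit moss.
    At moss: no right child.
  Visit daisy.
  At daisy: no right child.
Full in-order sequence: hop, poppy, teak, pear, yew, ash, rye, plum, aster, moss, daisy.

ash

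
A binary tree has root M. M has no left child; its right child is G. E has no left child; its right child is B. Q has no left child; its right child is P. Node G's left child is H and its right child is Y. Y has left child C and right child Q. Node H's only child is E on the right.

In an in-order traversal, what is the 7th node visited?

In-order visits the left subtree, then the node, then the right subtree.
At M: no left child.
Visit M.
At M: go right to G.
  At G: go left to H.
    At H: no left child.
    Visit H.
    At H: go right to E.
      At E: no left child.
      Visit E.
      At E: go right to B.
        B is a leaf — visit B.
  Visit G.
  At G: go right to Y.
    At Y: go left to C.
      C is a leaf — visit C.
    Visit Y.
    At Y: go right to Q.
      At Q: no left child.
      Visit Q.
      At Q: go right to P.
        P is a leaf — visit P.
Full in-order sequence: M, H, E, B, G, C, Y, Q, P.

Y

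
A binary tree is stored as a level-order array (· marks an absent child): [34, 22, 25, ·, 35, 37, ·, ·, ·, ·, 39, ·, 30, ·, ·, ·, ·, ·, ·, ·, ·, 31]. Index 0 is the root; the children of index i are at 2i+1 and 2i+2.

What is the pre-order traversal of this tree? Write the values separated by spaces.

34 22 35 39 31 25 37 30

Pre-order visits the node, then its left subtree, then its right subtree.
Visit 34.
At 34: go left to 22.
  Visit 22.
  At 22: no left child.
  At 22: go right to 35.
    Visit 35.
    At 35: no left child.
    At 35: go right to 39.
      Visit 39.
      At 39: go left to 31.
        31 is a leaf — visit 31.
      At 39: no right child.
At 34: go right to 25.
  Visit 25.
  At 25: go left to 37.
    Visit 37.
    At 37: no left child.
    At 37: go right to 30.
      30 is a leaf — visit 30.
  At 25: no right child.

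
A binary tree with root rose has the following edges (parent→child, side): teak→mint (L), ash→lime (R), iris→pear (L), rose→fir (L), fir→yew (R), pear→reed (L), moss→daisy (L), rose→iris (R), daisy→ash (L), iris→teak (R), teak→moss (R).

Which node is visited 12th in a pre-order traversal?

Pre-order visits the node, then its left subtree, then its right subtree.
Visit rose.
At rose: go left to fir.
  Visit fir.
  At fir: no left child.
  At fir: go right to yew.
    yew is a leaf — visit yew.
At rose: go right to iris.
  Visit iris.
  At iris: go left to pear.
    Visit pear.
    At pear: go left to reed.
      reed is a leaf — visit reed.
    At pear: no right child.
  At iris: go right to teak.
    Visit teak.
    At teak: go left to mint.
      mint is a leaf — visit mint.
    At teak: go right to moss.
      Visit moss.
      At moss: go left to daisy.
        Visit daisy.
        At daisy: go left to ash.
          Visit ash.
          At ash: no left child.
          At ash: go right to lime.
            lime is a leaf — visit lime.
        At daisy: no right child.
      At moss: no right child.
Full pre-order sequence: rose, fir, yew, iris, pear, reed, teak, mint, moss, daisy, ash, lime.

lime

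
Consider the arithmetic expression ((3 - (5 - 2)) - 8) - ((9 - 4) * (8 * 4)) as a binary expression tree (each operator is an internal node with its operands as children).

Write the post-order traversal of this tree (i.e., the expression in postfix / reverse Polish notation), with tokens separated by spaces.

3 5 2 - - 8 - 9 4 - 8 4 * * -

Post-order on an expression tree gives postfix notation: for each operator, emit left operand, right operand, then the operator.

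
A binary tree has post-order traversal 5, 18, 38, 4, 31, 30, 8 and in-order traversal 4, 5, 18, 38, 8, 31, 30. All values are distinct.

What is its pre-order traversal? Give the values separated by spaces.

The last element of post-order is the root; it splits in-order into left and right subtrees.
Root 8: left subtree has 4 nodes {4, 5, 18, 38}, right has 2 {31, 30}.
  Root 4: left subtree has 0 nodes { }, right has 3 {5, 18, 38}.
    Root 38: left subtree has 2 nodes {5, 18}, right has 0 { }.
      Root 18: left subtree has 1 node {5}, right has 0 { }.
  Root 30: left subtree has 1 node {31}, right has 0 { }.

8 4 38 18 5 30 31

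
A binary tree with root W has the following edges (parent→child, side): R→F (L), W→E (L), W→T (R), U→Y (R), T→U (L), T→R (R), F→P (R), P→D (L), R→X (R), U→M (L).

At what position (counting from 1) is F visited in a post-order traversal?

Post-order visits the left subtree, then the right subtree, then the node.
At W: go left to E.
  E is a leaf — visit E.
At W: go right to T.
  At T: go left to U.
    At U: go left to M.
      M is a leaf — visit M.
    At U: go right to Y.
      Y is a leaf — visit Y.
    Visit U.
  At T: go right to R.
    At R: go left to F.
      At F: no left child.
      At F: go right to P.
        At P: go left to D.
          D is a leaf — visit D.
        At P: no right child.
        Visit P.
      Visit F.
    At R: go right to X.
      X is a leaf — visit X.
    Visit R.
  Visit T.
Visit W.
Full post-order sequence: E, M, Y, U, D, P, F, X, R, T, W.

7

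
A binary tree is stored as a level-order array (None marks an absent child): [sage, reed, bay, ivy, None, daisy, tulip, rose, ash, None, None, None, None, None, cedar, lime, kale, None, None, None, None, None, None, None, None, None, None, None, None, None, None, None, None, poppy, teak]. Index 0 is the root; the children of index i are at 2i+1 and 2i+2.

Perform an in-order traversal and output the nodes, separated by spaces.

lime rose poppy kale teak ivy ash reed sage daisy bay tulip cedar

In-order visits the left subtree, then the node, then the right subtree.
At sage: go left to reed.
  At reed: go left to ivy.
    At ivy: go left to rose.
      At rose: go left to lime.
        lime is a leaf — visit lime.
      Visit rose.
      At rose: go right to kale.
        At kale: go left to poppy.
          poppy is a leaf — visit poppy.
        Visit kale.
        At kale: go right to teak.
          teak is a leaf — visit teak.
    Visit ivy.
    At ivy: go right to ash.
      ash is a leaf — visit ash.
  Visit reed.
  At reed: no right child.
Visit sage.
At sage: go right to bay.
  At bay: go left to daisy.
    daisy is a leaf — visit daisy.
  Visit bay.
  At bay: go right to tulip.
    At tulip: no left child.
    Visit tulip.
    At tulip: go right to cedar.
      cedar is a leaf — visit cedar.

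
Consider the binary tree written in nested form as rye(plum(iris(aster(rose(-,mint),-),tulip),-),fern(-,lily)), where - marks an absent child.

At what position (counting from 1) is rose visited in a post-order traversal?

Post-order visits the left subtree, then the right subtree, then the node.
At rye: go left to plum.
  At plum: go left to iris.
    At iris: go left to aster.
      At aster: go left to rose.
        At rose: no left child.
        At rose: go right to mint.
          mint is a leaf — visit mint.
        Visit rose.
      At aster: no right child.
      Visit aster.
    At iris: go right to tulip.
      tulip is a leaf — visit tulip.
    Visit iris.
  At plum: no right child.
  Visit plum.
At rye: go right to fern.
  At fern: no left child.
  At fern: go right to lily.
    lily is a leaf — visit lily.
  Visit fern.
Visit rye.
Full post-order sequence: mint, rose, aster, tulip, iris, plum, lily, fern, rye.

2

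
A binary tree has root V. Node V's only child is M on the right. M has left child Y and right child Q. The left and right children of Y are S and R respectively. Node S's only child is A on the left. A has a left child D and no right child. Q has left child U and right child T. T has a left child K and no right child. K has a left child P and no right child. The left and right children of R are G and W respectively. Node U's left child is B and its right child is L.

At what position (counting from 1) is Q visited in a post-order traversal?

Post-order visits the left subtree, then the right subtree, then the node.
At V: no left child.
At V: go right to M.
  At M: go left to Y.
    At Y: go left to S.
      At S: go left to A.
        At A: go left to D.
          D is a leaf — visit D.
        At A: no right child.
        Visit A.
      At S: no right child.
      Visit S.
    At Y: go right to R.
      At R: go left to G.
        G is a leaf — visit G.
      At R: go right to W.
        W is a leaf — visit W.
      Visit R.
    Visit Y.
  At M: go right to Q.
    At Q: go left to U.
      At U: go left to B.
        B is a leaf — visit B.
      At U: go right to L.
        L is a leaf — visit L.
      Visit U.
    At Q: go right to T.
      At T: go left to K.
        At K: go left to P.
          P is a leaf — visit P.
        At K: no right child.
        Visit K.
      At T: no right child.
      Visit T.
    Visit Q.
  Visit M.
Visit V.
Full post-order sequence: D, A, S, G, W, R, Y, B, L, U, P, K, T, Q, M, V.

14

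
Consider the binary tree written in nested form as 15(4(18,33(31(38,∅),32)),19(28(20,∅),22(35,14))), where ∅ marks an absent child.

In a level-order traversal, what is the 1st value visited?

15

Level-order visits nodes level by level from the root, left to right within each level.
Level 0: 15
Level 1: 4, 19
Level 2: 18, 33, 28, 22
Level 3: 31, 32, 20, 35, 14
Level 4: 38
Full level-order sequence: 15, 4, 19, 18, 33, 28, 22, 31, 32, 20, 35, 14, 38.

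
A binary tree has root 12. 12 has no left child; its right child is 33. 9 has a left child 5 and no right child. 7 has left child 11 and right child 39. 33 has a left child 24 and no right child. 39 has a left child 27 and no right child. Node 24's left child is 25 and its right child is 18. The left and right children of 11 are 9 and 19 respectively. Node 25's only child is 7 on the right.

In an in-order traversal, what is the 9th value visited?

In-order visits the left subtree, then the node, then the right subtree.
At 12: no left child.
Visit 12.
At 12: go right to 33.
  At 33: go left to 24.
    At 24: go left to 25.
      At 25: no left child.
      Visit 25.
      At 25: go right to 7.
        At 7: go left to 11.
          At 11: go left to 9.
            At 9: go left to 5.
              5 is a leaf — visit 5.
            Visit 9.
            At 9: no right child.
          Visit 11.
          At 11: go right to 19.
            19 is a leaf — visit 19.
        Visit 7.
        At 7: go right to 39.
          At 39: go left to 27.
            27 is a leaf — visit 27.
          Visit 39.
          At 39: no right child.
    Visit 24.
    At 24: go right to 18.
      18 is a leaf — visit 18.
  Visit 33.
  At 33: no right child.
Full in-order sequence: 12, 25, 5, 9, 11, 19, 7, 27, 39, 24, 18, 33.

39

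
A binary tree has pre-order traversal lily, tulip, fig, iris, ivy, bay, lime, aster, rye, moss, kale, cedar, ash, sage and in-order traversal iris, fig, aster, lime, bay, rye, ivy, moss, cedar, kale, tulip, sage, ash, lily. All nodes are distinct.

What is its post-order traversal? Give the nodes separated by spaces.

iris aster lime rye bay cedar kale moss ivy fig sage ash tulip lily

The first element of pre-order is the root; it splits in-order into left and right subtrees.
Root lily: left subtree has 13 nodes {iris, fig, aster, lime, bay, rye, ivy, moss, cedar, kale, tulip, sage, ash}, right has 0 { }.
  Root tulip: left subtree has 10 nodes {iris, fig, aster, lime, bay, rye, ivy, moss, cedar, kale}, right has 2 {sage, ash}.
    Root fig: left subtree has 1 node {iris}, right has 8 {aster, lime, bay, rye, ivy, moss, cedar, kale}.
      Root ivy: left subtree has 4 nodes {aster, lime, bay, rye}, right has 3 {moss, cedar, kale}.
        Root bay: left subtree has 2 nodes {aster, lime}, right has 1 {rye}.
          Root lime: left subtree has 1 node {aster}, right has 0 { }.
        Root moss: left subtree has 0 nodes { }, right has 2 {cedar, kale}.
          Root kale: left subtree has 1 node {cedar}, right has 0 { }.
    Root ash: left subtree has 1 node {sage}, right has 0 { }.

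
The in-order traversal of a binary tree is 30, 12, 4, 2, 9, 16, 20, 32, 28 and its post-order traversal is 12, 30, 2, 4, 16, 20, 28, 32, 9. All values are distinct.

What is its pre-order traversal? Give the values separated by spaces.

The last element of post-order is the root; it splits in-order into left and right subtrees.
Root 9: left subtree has 4 nodes {30, 12, 4, 2}, right has 4 {16, 20, 32, 28}.
  Root 4: left subtree has 2 nodes {30, 12}, right has 1 {2}.
    Root 30: left subtree has 0 nodes { }, right has 1 {12}.
  Root 32: left subtree has 2 nodes {16, 20}, right has 1 {28}.
    Root 20: left subtree has 1 node {16}, right has 0 { }.

9 4 30 12 2 32 20 16 28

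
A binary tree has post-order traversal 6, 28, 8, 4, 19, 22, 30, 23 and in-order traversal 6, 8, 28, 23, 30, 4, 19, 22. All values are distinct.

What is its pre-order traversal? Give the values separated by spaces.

The last element of post-order is the root; it splits in-order into left and right subtrees.
Root 23: left subtree has 3 nodes {6, 8, 28}, right has 4 {30, 4, 19, 22}.
  Root 8: left subtree has 1 node {6}, right has 1 {28}.
  Root 30: left subtree has 0 nodes { }, right has 3 {4, 19, 22}.
    Root 22: left subtree has 2 nodes {4, 19}, right has 0 { }.
      Root 19: left subtree has 1 node {4}, right has 0 { }.

23 8 6 28 30 22 19 4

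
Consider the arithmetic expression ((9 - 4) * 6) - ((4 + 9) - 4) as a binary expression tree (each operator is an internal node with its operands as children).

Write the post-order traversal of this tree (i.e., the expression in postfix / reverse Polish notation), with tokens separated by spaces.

9 4 - 6 * 4 9 + 4 - -

Post-order on an expression tree gives postfix notation: for each operator, emit left operand, right operand, then the operator.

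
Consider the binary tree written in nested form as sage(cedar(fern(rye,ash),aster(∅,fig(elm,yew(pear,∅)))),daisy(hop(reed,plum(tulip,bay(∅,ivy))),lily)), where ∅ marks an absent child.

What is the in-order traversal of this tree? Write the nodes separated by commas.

In-order visits the left subtree, then the node, then the right subtree.
At sage: go left to cedar.
  At cedar: go left to fern.
    At fern: go left to rye.
      rye is a leaf — visit rye.
    Visit fern.
    At fern: go right to ash.
      ash is a leaf — visit ash.
  Visit cedar.
  At cedar: go right to aster.
    At aster: no left child.
    Visit aster.
    At aster: go right to fig.
      At fig: go left to elm.
        elm is a leaf — visit elm.
      Visit fig.
      At fig: go right to yew.
        At yew: go left to pear.
          pear is a leaf — visit pear.
        Visit yew.
        At yew: no right child.
Visit sage.
At sage: go right to daisy.
  At daisy: go left to hop.
    At hop: go left to reed.
      reed is a leaf — visit reed.
    Visit hop.
    At hop: go right to plum.
      At plum: go left to tulip.
        tulip is a leaf — visit tulip.
      Visit plum.
      At plum: go right to bay.
        At bay: no left child.
        Visit bay.
        At bay: go right to ivy.
          ivy is a leaf — visit ivy.
  Visit daisy.
  At daisy: go right to lily.
    lily is a leaf — visit lily.

rye, fern, ash, cedar, aster, elm, fig, pear, yew, sage, reed, hop, tulip, plum, bay, ivy, daisy, lily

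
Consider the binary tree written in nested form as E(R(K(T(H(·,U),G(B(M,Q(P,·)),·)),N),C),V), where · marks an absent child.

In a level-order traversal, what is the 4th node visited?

K

Level-order visits nodes level by level from the root, left to right within each level.
Level 0: E
Level 1: R, V
Level 2: K, C
Level 3: T, N
Level 4: H, G
Level 5: U, B
Level 6: M, Q
Level 7: P
Full level-order sequence: E, R, V, K, C, T, N, H, G, U, B, M, Q, P.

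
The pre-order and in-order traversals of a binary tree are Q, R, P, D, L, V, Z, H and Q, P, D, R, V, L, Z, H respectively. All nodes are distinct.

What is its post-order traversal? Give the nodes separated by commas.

D, P, V, H, Z, L, R, Q

The first element of pre-order is the root; it splits in-order into left and right subtrees.
Root Q: left subtree has 0 nodes { }, right has 7 {P, D, R, V, L, Z, H}.
  Root R: left subtree has 2 nodes {P, D}, right has 4 {V, L, Z, H}.
    Root P: left subtree has 0 nodes { }, right has 1 {D}.
    Root L: left subtree has 1 node {V}, right has 2 {Z, H}.
      Root Z: left subtree has 0 nodes { }, right has 1 {H}.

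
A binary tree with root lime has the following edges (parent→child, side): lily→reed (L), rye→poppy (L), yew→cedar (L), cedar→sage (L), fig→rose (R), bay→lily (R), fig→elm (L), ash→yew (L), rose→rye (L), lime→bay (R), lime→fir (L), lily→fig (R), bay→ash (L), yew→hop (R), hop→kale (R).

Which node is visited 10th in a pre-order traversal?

Pre-order visits the node, then its left subtree, then its right subtree.
Visit lime.
At lime: go left to fir.
  fir is a leaf — visit fir.
At lime: go right to bay.
  Visit bay.
  At bay: go left to ash.
    Visit ash.
    At ash: go left to yew.
      Visit yew.
      At yew: go left to cedar.
        Visit cedar.
        At cedar: go left to sage.
          sage is a leaf — visit sage.
        At cedar: no right child.
      At yew: go right to hop.
        Visit hop.
        At hop: no left child.
        At hop: go right to kale.
          kale is a leaf — visit kale.
    At ash: no right child.
  At bay: go right to lily.
    Visit lily.
    At lily: go left to reed.
      reed is a leaf — visit reed.
    At lily: go right to fig.
      Visit fig.
      At fig: go left to elm.
        elm is a leaf — visit elm.
      At fig: go right to rose.
        Visit rose.
        At rose: go left to rye.
          Visit rye.
          At rye: go left to poppy.
            poppy is a leaf — visit poppy.
          At rye: no right child.
        At rose: no right child.
Full pre-order sequence: lime, fir, bay, ash, yew, cedar, sage, hop, kale, lily, reed, fig, elm, rose, rye, poppy.

lily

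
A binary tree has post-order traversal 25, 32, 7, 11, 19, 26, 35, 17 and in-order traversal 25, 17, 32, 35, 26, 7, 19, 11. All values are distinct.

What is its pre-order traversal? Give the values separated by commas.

17, 25, 35, 32, 26, 19, 7, 11

The last element of post-order is the root; it splits in-order into left and right subtrees.
Root 17: left subtree has 1 node {25}, right has 6 {32, 35, 26, 7, 19, 11}.
  Root 35: left subtree has 1 node {32}, right has 4 {26, 7, 19, 11}.
    Root 26: left subtree has 0 nodes { }, right has 3 {7, 19, 11}.
      Root 19: left subtree has 1 node {7}, right has 1 {11}.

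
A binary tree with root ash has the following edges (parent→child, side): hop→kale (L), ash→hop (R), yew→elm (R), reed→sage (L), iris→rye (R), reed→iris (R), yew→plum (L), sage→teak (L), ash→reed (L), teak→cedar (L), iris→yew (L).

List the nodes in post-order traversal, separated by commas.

Post-order visits the left subtree, then the right subtree, then the node.
At ash: go left to reed.
  At reed: go left to sage.
    At sage: go left to teak.
      At teak: go left to cedar.
        cedar is a leaf — visit cedar.
      At teak: no right child.
      Visit teak.
    At sage: no right child.
    Visit sage.
  At reed: go right to iris.
    At iris: go left to yew.
      At yew: go left to plum.
        plum is a leaf — visit plum.
      At yew: go right to elm.
        elm is a leaf — visit elm.
      Visit yew.
    At iris: go right to rye.
      rye is a leaf — visit rye.
    Visit iris.
  Visit reed.
At ash: go right to hop.
  At hop: go left to kale.
    kale is a leaf — visit kale.
  At hop: no right child.
  Visit hop.
Visit ash.

cedar, teak, sage, plum, elm, yew, rye, iris, reed, kale, hop, ash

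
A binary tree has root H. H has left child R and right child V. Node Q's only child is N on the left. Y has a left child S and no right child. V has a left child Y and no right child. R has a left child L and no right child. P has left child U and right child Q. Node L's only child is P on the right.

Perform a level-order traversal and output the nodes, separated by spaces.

Level-order visits nodes level by level from the root, left to right within each level.
Level 0: H
Level 1: R, V
Level 2: L, Y
Level 3: P, S
Level 4: U, Q
Level 5: N

H R V L Y P S U Q N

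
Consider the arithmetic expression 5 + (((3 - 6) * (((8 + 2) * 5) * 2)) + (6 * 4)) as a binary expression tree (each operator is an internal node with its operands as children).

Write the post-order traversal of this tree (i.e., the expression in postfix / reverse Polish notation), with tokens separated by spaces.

Post-order on an expression tree gives postfix notation: for each operator, emit left operand, right operand, then the operator.

5 3 6 - 8 2 + 5 * 2 * * 6 4 * + +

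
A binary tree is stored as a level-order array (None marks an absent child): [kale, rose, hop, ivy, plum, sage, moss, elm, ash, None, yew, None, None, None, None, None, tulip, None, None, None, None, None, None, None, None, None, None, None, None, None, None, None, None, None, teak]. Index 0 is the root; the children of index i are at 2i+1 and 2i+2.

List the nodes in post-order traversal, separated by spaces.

Post-order visits the left subtree, then the right subtree, then the node.
At kale: go left to rose.
  At rose: go left to ivy.
    At ivy: go left to elm.
      At elm: no left child.
      At elm: go right to tulip.
        At tulip: no left child.
        At tulip: go right to teak.
          teak is a leaf — visit teak.
        Visit tulip.
      Visit elm.
    At ivy: go right to ash.
      ash is a leaf — visit ash.
    Visit ivy.
  At rose: go right to plum.
    At plum: no left child.
    At plum: go right to yew.
      yew is a leaf — visit yew.
    Visit plum.
  Visit rose.
At kale: go right to hop.
  At hop: go left to sage.
    sage is a leaf — visit sage.
  At hop: go right to moss.
    moss is a leaf — visit moss.
  Visit hop.
Visit kale.

teak tulip elm ash ivy yew plum rose sage moss hop kale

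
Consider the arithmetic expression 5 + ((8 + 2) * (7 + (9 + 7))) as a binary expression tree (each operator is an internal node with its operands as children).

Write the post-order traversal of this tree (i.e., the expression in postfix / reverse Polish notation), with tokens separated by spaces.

Post-order on an expression tree gives postfix notation: for each operator, emit left operand, right operand, then the operator.

5 8 2 + 7 9 7 + + * +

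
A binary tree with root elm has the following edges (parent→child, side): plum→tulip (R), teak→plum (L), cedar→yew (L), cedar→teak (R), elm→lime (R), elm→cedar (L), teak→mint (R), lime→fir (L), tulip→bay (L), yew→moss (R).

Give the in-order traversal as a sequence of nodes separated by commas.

yew, moss, cedar, plum, bay, tulip, teak, mint, elm, fir, lime

In-order visits the left subtree, then the node, then the right subtree.
At elm: go left to cedar.
  At cedar: go left to yew.
    At yew: no left child.
    Visit yew.
    At yew: go right to moss.
      moss is a leaf — visit moss.
  Visit cedar.
  At cedar: go right to teak.
    At teak: go left to plum.
      At plum: no left child.
      Visit plum.
      At plum: go right to tulip.
        At tulip: go left to bay.
          bay is a leaf — visit bay.
        Visit tulip.
        At tulip: no right child.
    Visit teak.
    At teak: go right to mint.
      mint is a leaf — visit mint.
Visit elm.
At elm: go right to lime.
  At lime: go left to fir.
    fir is a leaf — visit fir.
  Visit lime.
  At lime: no right child.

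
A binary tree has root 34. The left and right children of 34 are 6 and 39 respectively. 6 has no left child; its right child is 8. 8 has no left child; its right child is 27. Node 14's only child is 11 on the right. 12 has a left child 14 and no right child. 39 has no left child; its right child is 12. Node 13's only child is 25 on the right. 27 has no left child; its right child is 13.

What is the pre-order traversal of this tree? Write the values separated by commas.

34, 6, 8, 27, 13, 25, 39, 12, 14, 11

Pre-order visits the node, then its left subtree, then its right subtree.
Visit 34.
At 34: go left to 6.
  Visit 6.
  At 6: no left child.
  At 6: go right to 8.
    Visit 8.
    At 8: no left child.
    At 8: go right to 27.
      Visit 27.
      At 27: no left child.
      At 27: go right to 13.
        Visit 13.
        At 13: no left child.
        At 13: go right to 25.
          25 is a leaf — visit 25.
At 34: go right to 39.
  Visit 39.
  At 39: no left child.
  At 39: go right to 12.
    Visit 12.
    At 12: go left to 14.
      Visit 14.
      At 14: no left child.
      At 14: go right to 11.
        11 is a leaf — visit 11.
    At 12: no right child.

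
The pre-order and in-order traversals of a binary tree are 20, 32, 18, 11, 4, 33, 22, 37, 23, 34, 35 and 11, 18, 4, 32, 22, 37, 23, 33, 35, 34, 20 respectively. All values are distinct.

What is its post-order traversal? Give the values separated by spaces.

11 4 18 23 37 22 35 34 33 32 20

The first element of pre-order is the root; it splits in-order into left and right subtrees.
Root 20: left subtree has 10 nodes {11, 18, 4, 32, 22, 37, 23, 33, 35, 34}, right has 0 { }.
  Root 32: left subtree has 3 nodes {11, 18, 4}, right has 6 {22, 37, 23, 33, 35, 34}.
    Root 18: left subtree has 1 node {11}, right has 1 {4}.
    Root 33: left subtree has 3 nodes {22, 37, 23}, right has 2 {35, 34}.
      Root 22: left subtree has 0 nodes { }, right has 2 {37, 23}.
        Root 37: left subtree has 0 nodes { }, right has 1 {23}.
      Root 34: left subtree has 1 node {35}, right has 0 { }.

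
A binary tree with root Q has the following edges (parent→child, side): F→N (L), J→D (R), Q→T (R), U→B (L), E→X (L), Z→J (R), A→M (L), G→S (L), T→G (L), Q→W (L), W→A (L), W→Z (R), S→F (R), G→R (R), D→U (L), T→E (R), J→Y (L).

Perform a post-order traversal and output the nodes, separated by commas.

Post-order visits the left subtree, then the right subtree, then the node.
At Q: go left to W.
  At W: go left to A.
    At A: go left to M.
      M is a leaf — visit M.
    At A: no right child.
    Visit A.
  At W: go right to Z.
    At Z: no left child.
    At Z: go right to J.
      At J: go left to Y.
        Y is a leaf — visit Y.
      At J: go right to D.
        At D: go left to U.
          At U: go left to B.
            B is a leaf — visit B.
          At U: no right child.
          Visit U.
        At D: no right child.
        Visit D.
      Visit J.
    Visit Z.
  Visit W.
At Q: go right to T.
  At T: go left to G.
    At G: go left to S.
      At S: no left child.
      At S: go right to F.
        At F: go left to N.
          N is a leaf — visit N.
        At F: no right child.
        Visit F.
      Visit S.
    At G: go right to R.
      R is a leaf — visit R.
    Visit G.
  At T: go right to E.
    At E: go left to X.
      X is a leaf — visit X.
    At E: no right child.
    Visit E.
  Visit T.
Visit Q.

M, A, Y, B, U, D, J, Z, W, N, F, S, R, G, X, E, T, Q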